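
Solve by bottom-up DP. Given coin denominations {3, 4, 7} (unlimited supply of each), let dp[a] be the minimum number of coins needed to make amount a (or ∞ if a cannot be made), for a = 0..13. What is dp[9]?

 a  0  1  2  3  4  5  6  7  8  9 10 11 12 13
dp  0  -  -  1  1  -  2  1  2  3  2  2  3  3
(- denotes ∞ / unreachable)

3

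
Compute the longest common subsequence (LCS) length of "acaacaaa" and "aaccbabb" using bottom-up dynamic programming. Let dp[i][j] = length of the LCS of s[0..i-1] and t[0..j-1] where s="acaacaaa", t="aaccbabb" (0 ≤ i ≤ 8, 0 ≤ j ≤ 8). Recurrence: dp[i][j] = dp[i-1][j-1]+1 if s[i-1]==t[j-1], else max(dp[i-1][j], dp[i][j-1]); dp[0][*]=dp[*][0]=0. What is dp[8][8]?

4

   ''  a  a  c  c  b  a  b  b
''  0  0  0  0  0  0  0  0  0
 a  0  1  1  1  1  1  1  1  1
 c  0  1  1  2  2  2  2  2  2
 a  0  1  2  2  2  2  3  3  3
 a  0  1  2  2  2  2  3  3  3
 c  0  1  2  3  3  3  3  3  3
 a  0  1  2  3  3  3  4  4  4
 a  0  1  2  3  3  3  4  4  4
 a  0  1  2  3  3  3  4  4  4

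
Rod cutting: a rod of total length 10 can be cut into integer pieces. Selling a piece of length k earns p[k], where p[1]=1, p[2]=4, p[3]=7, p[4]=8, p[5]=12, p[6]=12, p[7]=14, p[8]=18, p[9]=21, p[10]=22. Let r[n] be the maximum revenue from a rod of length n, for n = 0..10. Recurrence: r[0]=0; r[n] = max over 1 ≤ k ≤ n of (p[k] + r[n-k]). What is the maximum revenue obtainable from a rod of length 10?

24

   n    0    1    2    3    4    5    6    7    8    9   10
r[n]    0    1    4    7    8   12   14   16   19   21   24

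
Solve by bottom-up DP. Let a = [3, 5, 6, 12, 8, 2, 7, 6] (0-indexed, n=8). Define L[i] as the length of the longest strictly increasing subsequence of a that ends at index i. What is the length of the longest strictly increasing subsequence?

   i    0    1    2    3    4    5    6    7
a[i]    3    5    6   12    8    2    7    6
L[i]    1    2    3    4    4    1    4    3

4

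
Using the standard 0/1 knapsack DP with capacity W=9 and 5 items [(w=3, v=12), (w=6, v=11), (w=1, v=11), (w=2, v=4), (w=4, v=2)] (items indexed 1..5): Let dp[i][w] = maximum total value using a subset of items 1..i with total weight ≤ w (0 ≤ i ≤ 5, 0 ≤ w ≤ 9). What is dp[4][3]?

15

i\w   0   1   2   3   4   5   6   7   8   9
  0   0   0   0   0   0   0   0   0   0   0
  1   0   0   0  12  12  12  12  12  12  12
  2   0   0   0  12  12  12  12  12  12  23
  3   0  11  11  12  23  23  23  23  23  23
  4   0  11  11  15  23  23  27  27  27  27
  5   0  11  11  15  23  23  27  27  27  27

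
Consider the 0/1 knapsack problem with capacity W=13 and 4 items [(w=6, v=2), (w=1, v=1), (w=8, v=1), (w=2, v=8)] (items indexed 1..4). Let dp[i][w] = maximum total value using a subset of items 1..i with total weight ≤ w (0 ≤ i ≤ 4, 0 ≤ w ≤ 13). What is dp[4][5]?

9

i\w   0   1   2   3   4   5   6   7   8   9  10  11  12  13
  0   0   0   0   0   0   0   0   0   0   0   0   0   0   0
  1   0   0   0   0   0   0   2   2   2   2   2   2   2   2
  2   0   1   1   1   1   1   2   3   3   3   3   3   3   3
  3   0   1   1   1   1   1   2   3   3   3   3   3   3   3
  4   0   1   8   9   9   9   9   9  10  11  11  11  11  11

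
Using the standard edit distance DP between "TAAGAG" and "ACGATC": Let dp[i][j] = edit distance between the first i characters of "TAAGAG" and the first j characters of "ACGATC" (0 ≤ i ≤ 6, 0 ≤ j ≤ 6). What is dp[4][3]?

   ''  A  C  G  A  T  C
''  0  1  2  3  4  5  6
 T  1  1  2  3  4  4  5
 A  2  1  2  3  3  4  5
 A  3  2  2  3  3  4  5
 G  4  3  3  2  3  4  5
 A  5  4  4  3  2  3  4
 G  6  5  5  4  3  3  4

2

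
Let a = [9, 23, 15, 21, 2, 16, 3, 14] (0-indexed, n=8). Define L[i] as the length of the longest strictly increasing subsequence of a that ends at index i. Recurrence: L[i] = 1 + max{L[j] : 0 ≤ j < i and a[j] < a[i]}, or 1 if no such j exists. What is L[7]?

3

   i    0    1    2    3    4    5    6    7
a[i]    9   23   15   21    2   16    3   14
L[i]    1    2    2    3    1    3    2    3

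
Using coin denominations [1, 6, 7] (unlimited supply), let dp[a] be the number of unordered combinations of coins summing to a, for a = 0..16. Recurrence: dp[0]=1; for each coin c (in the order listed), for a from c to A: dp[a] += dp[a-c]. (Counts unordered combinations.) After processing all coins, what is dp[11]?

3

after  coin     0     1     2     3     4     5     6     7     8     9    10    11    12    13    14    15    16
          1     1     1     1     1     1     1     1     1     1     1     1     1     1     1     1     1     1
          6     1     1     1     1     1     1     2     2     2     2     2     2     3     3     3     3     3
          7     1     1     1     1     1     1     2     3     3     3     3     3     4     5     6     6     6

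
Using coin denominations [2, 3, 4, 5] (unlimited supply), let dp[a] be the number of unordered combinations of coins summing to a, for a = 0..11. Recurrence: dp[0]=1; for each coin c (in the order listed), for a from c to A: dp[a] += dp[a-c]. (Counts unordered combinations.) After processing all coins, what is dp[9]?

5

after  coin     0     1     2     3     4     5     6     7     8     9    10    11
          2     1     0     1     0     1     0     1     0     1     0     1     0
          3     1     0     1     1     1     1     2     1     2     2     2     2
          4     1     0     1     1     2     1     3     2     4     3     5     4
          5     1     0     1     1     2     2     3     3     5     5     7     7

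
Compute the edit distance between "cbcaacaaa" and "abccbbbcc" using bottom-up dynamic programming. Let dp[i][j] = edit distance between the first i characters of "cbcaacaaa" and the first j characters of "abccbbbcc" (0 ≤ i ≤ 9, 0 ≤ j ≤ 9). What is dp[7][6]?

   ''  a  b  c  c  b  b  b  c  c
''  0  1  2  3  4  5  6  7  8  9
 c  1  1  2  2  3  4  5  6  7  8
 b  2  2  1  2  3  3  4  5  6  7
 c  3  3  2  1  2  3  4  5  5  6
 a  4  3  3  2  2  3  4  5  6  6
 a  5  4  4  3  3  3  4  5  6  7
 c  6  5  5  4  3  4  4  5  5  6
 a  7  6  6  5  4  4  5  5  6  6
 a  8  7  7  6  5  5  5  6  6  7
 a  9  8  8  7  6  6  6  6  7  7

5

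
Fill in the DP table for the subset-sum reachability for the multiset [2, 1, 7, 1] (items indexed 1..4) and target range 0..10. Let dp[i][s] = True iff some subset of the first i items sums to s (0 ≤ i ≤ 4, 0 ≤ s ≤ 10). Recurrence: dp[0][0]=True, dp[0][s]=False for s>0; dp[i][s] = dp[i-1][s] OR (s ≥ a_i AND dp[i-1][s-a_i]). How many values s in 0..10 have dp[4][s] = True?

i\s   0   1   2   3   4   5   6   7   8   9  10
  0   T   F   F   F   F   F   F   F   F   F   F
  1   T   F   T   F   F   F   F   F   F   F   F
  2   T   T   T   T   F   F   F   F   F   F   F
  3   T   T   T   T   F   F   F   T   T   T   T
  4   T   T   T   T   T   F   F   T   T   T   T

9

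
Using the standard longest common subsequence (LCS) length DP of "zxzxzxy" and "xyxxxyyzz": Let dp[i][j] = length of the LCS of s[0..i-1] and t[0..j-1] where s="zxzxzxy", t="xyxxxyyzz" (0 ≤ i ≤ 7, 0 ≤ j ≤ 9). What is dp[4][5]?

2

   ''  x  y  x  x  x  y  y  z  z
''  0  0  0  0  0  0  0  0  0  0
 z  0  0  0  0  0  0  0  0  1  1
 x  0  1  1  1  1  1  1  1  1  1
 z  0  1  1  1  1  1  1  1  2  2
 x  0  1  1  2  2  2  2  2  2  2
 z  0  1  1  2  2  2  2  2  3  3
 x  0  1  1  2  3  3  3  3  3  3
 y  0  1  2  2  3  3  4  4  4  4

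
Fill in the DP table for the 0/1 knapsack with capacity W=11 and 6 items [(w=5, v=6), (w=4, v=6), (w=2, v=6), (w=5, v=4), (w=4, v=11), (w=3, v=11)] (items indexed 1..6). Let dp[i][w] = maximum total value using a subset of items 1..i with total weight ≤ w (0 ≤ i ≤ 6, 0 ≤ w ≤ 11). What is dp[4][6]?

12

i\w   0   1   2   3   4   5   6   7   8   9  10  11
  0   0   0   0   0   0   0   0   0   0   0   0   0
  1   0   0   0   0   0   6   6   6   6   6   6   6
  2   0   0   0   0   6   6   6   6   6  12  12  12
  3   0   0   6   6   6   6  12  12  12  12  12  18
  4   0   0   6   6   6   6  12  12  12  12  12  18
  5   0   0   6   6  11  11  17  17  17  17  23  23
  6   0   0   6  11  11  17  17  22  22  28  28  28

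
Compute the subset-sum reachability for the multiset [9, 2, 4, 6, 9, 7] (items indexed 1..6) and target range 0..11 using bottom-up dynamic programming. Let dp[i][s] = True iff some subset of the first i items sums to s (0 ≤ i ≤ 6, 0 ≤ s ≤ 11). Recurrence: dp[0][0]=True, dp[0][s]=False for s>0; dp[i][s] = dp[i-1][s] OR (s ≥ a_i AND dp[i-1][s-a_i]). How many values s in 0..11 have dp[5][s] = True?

8

i\s   0   1   2   3   4   5   6   7   8   9  10  11
  0   T   F   F   F   F   F   F   F   F   F   F   F
  1   T   F   F   F   F   F   F   F   F   T   F   F
  2   T   F   T   F   F   F   F   F   F   T   F   T
  3   T   F   T   F   T   F   T   F   F   T   F   T
  4   T   F   T   F   T   F   T   F   T   T   T   T
  5   T   F   T   F   T   F   T   F   T   T   T   T
  6   T   F   T   F   T   F   T   T   T   T   T   T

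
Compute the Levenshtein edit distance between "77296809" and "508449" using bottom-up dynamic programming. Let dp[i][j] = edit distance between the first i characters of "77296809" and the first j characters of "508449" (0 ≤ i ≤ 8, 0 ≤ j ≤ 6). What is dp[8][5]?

   ''  5  0  8  4  4  9
''  0  1  2  3  4  5  6
 7  1  1  2  3  4  5  6
 7  2  2  2  3  4  5  6
 2  3  3  3  3  4  5  6
 9  4  4  4  4  4  5  5
 6  5  5  5  5  5  5  6
 8  6  6  6  5  6  6  6
 0  7  7  6  6  6  7  7
 9  8  8  7  7  7  7  7

7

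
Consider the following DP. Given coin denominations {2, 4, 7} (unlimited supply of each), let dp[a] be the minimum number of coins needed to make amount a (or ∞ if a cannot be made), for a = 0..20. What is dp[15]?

3

 a  0  1  2  3  4  5  6  7  8  9 10 11 12 13 14 15 16 17 18 19 20
dp  0  -  1  -  1  -  2  1  2  2  3  2  3  3  2  3  3  4  3  4  4
(- denotes ∞ / unreachable)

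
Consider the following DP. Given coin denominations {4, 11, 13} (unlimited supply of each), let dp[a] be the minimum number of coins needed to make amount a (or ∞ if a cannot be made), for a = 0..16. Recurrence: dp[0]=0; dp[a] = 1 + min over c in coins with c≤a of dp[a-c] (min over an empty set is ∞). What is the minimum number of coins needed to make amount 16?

4

 a  0  1  2  3  4  5  6  7  8  9 10 11 12 13 14 15 16
dp  0  -  -  -  1  -  -  -  2  -  -  1  3  1  -  2  4
(- denotes ∞ / unreachable)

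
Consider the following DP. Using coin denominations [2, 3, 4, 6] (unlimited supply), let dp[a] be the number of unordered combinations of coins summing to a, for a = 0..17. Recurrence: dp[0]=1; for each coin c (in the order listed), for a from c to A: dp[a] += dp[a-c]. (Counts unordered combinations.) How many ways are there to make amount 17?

after  coin     0     1     2     3     4     5     6     7     8     9    10    11    12    13    14    15    16    17
          2     1     0     1     0     1     0     1     0     1     0     1     0     1     0     1     0     1     0
          3     1     0     1     1     1     1     2     1     2     2     2     2     3     2     3     3     3     3
          4     1     0     1     1     2     1     3     2     4     3     5     4     7     5     8     7    10     8
          6     1     0     1     1     2     1     4     2     5     4     7     5    11     7    13    11    17    13

13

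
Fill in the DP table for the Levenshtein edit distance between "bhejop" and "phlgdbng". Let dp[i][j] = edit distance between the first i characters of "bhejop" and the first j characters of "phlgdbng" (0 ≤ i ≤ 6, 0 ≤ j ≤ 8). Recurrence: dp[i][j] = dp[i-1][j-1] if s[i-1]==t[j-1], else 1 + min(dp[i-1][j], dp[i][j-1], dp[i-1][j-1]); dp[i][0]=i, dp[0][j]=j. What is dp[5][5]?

   ''  p  h  l  g  d  b  n  g
''  0  1  2  3  4  5  6  7  8
 b  1  1  2  3  4  5  5  6  7
 h  2  2  1  2  3  4  5  6  7
 e  3  3  2  2  3  4  5  6  7
 j  4  4  3  3  3  4  5  6  7
 o  5  5  4  4  4  4  5  6  7
 p  6  5  5  5  5  5  5  6  7

4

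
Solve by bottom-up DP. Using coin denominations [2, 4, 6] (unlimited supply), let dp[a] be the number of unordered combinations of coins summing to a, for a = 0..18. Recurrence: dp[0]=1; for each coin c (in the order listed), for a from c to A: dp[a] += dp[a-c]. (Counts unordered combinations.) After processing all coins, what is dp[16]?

after  coin     0     1     2     3     4     5     6     7     8     9    10    11    12    13    14    15    16    17    18
          2     1     0     1     0     1     0     1     0     1     0     1     0     1     0     1     0     1     0     1
          4     1     0     1     0     2     0     2     0     3     0     3     0     4     0     4     0     5     0     5
          6     1     0     1     0     2     0     3     0     4     0     5     0     7     0     8     0    10     0    12

10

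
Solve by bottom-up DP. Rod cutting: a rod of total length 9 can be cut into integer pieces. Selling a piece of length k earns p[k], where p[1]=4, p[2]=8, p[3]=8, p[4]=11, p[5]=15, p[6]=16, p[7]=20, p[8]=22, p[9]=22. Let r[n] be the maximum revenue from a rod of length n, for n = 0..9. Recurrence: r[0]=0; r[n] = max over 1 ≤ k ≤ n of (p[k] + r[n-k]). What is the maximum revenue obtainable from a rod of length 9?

36

   n    0    1    2    3    4    5    6    7    8    9
r[n]    0    4    8   12   16   20   24   28   32   36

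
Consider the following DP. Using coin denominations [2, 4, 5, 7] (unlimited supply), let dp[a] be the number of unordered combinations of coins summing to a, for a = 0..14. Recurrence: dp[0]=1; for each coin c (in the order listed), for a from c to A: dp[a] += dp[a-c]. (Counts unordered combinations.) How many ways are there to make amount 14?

8

after  coin     0     1     2     3     4     5     6     7     8     9    10    11    12    13    14
          2     1     0     1     0     1     0     1     0     1     0     1     0     1     0     1
          4     1     0     1     0     2     0     2     0     3     0     3     0     4     0     4
          5     1     0     1     0     2     1     2     1     3     2     4     2     5     3     6
          7     1     0     1     0     2     1     2     2     3     3     4     4     6     5     8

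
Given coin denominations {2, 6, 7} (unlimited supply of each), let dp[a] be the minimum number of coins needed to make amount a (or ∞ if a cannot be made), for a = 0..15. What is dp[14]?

 a  0  1  2  3  4  5  6  7  8  9 10 11 12 13 14 15
dp  0  -  1  -  2  -  1  1  2  2  3  3  2  2  2  3
(- denotes ∞ / unreachable)

2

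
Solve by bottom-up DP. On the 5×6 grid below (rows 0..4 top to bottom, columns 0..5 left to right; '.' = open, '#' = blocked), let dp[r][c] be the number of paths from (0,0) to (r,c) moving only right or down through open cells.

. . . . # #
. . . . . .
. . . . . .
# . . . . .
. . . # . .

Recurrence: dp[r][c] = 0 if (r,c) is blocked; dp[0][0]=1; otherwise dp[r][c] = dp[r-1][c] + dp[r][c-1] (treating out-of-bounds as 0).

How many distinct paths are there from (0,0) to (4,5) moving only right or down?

r\c   0   1   2   3   4   5
  0   1   1   1   1   0   0
  1   1   2   3   4   4   4
  2   1   3   6  10  14  18
  3   0   3   9  19  33  51
  4   0   3  12   0  33  84

84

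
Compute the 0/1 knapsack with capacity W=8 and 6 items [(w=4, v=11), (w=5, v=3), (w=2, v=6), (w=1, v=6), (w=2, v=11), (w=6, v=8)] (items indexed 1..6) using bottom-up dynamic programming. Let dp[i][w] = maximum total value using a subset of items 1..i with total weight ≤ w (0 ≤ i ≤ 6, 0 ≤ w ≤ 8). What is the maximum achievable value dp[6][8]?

28

i\w   0   1   2   3   4   5   6   7   8
  0   0   0   0   0   0   0   0   0   0
  1   0   0   0   0  11  11  11  11  11
  2   0   0   0   0  11  11  11  11  11
  3   0   0   6   6  11  11  17  17  17
  4   0   6   6  12  12  17  17  23  23
  5   0   6  11  17  17  23  23  28  28
  6   0   6  11  17  17  23  23  28  28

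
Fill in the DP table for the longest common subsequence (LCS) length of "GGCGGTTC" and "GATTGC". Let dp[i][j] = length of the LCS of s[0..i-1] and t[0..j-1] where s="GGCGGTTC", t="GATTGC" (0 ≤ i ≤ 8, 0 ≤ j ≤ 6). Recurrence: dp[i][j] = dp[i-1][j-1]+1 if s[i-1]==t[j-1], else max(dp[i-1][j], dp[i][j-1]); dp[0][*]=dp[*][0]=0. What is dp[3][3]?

1

   ''  G  A  T  T  G  C
''  0  0  0  0  0  0  0
 G  0  1  1  1  1  1  1
 G  0  1  1  1  1  2  2
 C  0  1  1  1  1  2  3
 G  0  1  1  1  1  2  3
 G  0  1  1  1  1  2  3
 T  0  1  1  2  2  2  3
 T  0  1  1  2  3  3  3
 C  0  1  1  2  3  3  4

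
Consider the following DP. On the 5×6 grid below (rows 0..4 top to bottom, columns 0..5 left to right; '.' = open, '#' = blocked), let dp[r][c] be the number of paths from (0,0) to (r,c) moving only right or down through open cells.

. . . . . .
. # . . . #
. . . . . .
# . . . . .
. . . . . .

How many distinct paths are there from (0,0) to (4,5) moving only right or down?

r\c   0   1   2   3   4   5
  0   1   1   1   1   1   1
  1   1   0   1   2   3   0
  2   1   1   2   4   7   7
  3   0   1   3   7  14  21
  4   0   1   4  11  25  46

46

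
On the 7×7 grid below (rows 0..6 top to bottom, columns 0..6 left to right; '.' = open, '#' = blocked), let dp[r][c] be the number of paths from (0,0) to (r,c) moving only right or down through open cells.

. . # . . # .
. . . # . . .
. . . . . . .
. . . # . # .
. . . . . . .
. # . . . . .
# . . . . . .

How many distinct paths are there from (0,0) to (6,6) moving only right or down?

245

r\c   0   1   2   3   4   5   6
  0   1   1   0   0   0   0   0
  1   1   2   2   0   0   0   0
  2   1   3   5   5   5   5   5
  3   1   4   9   0   5   0   5
  4   1   5  14  14  19  19  24
  5   1   0  14  28  47  66  90
  6   0   0  14  42  89 155 245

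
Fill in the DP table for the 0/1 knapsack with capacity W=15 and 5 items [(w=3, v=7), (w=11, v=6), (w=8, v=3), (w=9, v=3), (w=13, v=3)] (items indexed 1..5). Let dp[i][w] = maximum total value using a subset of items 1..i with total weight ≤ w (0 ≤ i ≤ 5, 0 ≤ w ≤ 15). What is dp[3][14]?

i\w   0   1   2   3   4   5   6   7   8   9  10  11  12  13  14  15
  0   0   0   0   0   0   0   0   0   0   0   0   0   0   0   0   0
  1   0   0   0   7   7   7   7   7   7   7   7   7   7   7   7   7
  2   0   0   0   7   7   7   7   7   7   7   7   7   7   7  13  13
  3   0   0   0   7   7   7   7   7   7   7   7  10  10  10  13  13
  4   0   0   0   7   7   7   7   7   7   7   7  10  10  10  13  13
  5   0   0   0   7   7   7   7   7   7   7   7  10  10  10  13  13

13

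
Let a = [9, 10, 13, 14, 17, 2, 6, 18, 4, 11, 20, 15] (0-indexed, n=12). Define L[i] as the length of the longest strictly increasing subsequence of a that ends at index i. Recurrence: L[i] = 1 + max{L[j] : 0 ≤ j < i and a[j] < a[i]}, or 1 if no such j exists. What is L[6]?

2

   i    0    1    2    3    4    5    6    7    8    9   10   11
a[i]    9   10   13   14   17    2    6   18    4   11   20   15
L[i]    1    2    3    4    5    1    2    6    2    3    7    5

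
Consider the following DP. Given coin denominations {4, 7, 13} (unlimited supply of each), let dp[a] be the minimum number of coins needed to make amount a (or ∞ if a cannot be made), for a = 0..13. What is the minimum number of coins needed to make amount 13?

 a  0  1  2  3  4  5  6  7  8  9 10 11 12 13
dp  0  -  -  -  1  -  -  1  2  -  -  2  3  1
(- denotes ∞ / unreachable)

1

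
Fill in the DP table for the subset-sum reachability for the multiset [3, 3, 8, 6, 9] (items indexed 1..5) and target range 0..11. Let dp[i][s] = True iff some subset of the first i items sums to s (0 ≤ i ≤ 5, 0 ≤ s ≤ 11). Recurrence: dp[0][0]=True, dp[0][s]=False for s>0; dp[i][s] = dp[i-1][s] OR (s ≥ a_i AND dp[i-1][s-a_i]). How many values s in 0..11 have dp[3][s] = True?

i\s   0   1   2   3   4   5   6   7   8   9  10  11
  0   T   F   F   F   F   F   F   F   F   F   F   F
  1   T   F   F   T   F   F   F   F   F   F   F   F
  2   T   F   F   T   F   F   T   F   F   F   F   F
  3   T   F   F   T   F   F   T   F   T   F   F   T
  4   T   F   F   T   F   F   T   F   T   T   F   T
  5   T   F   F   T   F   F   T   F   T   T   F   T

5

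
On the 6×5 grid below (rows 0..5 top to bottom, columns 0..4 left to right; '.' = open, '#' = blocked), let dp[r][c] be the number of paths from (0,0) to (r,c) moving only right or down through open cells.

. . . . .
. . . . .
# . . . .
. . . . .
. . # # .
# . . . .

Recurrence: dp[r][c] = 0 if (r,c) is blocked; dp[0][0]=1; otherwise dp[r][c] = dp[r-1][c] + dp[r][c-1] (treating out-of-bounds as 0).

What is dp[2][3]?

9

r\c   0   1   2   3   4
  0   1   1   1   1   1
  1   1   2   3   4   5
  2   0   2   5   9  14
  3   0   2   7  16  30
  4   0   2   0   0  30
  5   0   2   2   2  32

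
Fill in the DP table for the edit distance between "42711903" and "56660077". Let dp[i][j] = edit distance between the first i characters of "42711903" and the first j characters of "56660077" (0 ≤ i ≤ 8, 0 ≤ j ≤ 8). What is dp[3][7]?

   ''  5  6  6  6  0  0  7  7
''  0  1  2  3  4  5  6  7  8
 4  1  1  2  3  4  5  6  7  8
 2  2  2  2  3  4  5  6  7  8
 7  3  3  3  3  4  5  6  6  7
 1  4  4  4  4  4  5  6  7  7
 1  5  5  5  5  5  5  6  7  8
 9  6  6  6  6  6  6  6  7  8
 0  7  7  7  7  7  6  6  7  8
 3  8  8  8  8  8  7  7  7  8

6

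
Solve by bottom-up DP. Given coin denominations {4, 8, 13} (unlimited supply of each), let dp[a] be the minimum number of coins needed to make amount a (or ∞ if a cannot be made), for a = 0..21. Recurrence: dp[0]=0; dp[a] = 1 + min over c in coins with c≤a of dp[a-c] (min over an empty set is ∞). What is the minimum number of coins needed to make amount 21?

2

 a  0  1  2  3  4  5  6  7  8  9 10 11 12 13 14 15 16 17 18 19 20 21
dp  0  -  -  -  1  -  -  -  1  -  -  -  2  1  -  -  2  2  -  -  3  2
(- denotes ∞ / unreachable)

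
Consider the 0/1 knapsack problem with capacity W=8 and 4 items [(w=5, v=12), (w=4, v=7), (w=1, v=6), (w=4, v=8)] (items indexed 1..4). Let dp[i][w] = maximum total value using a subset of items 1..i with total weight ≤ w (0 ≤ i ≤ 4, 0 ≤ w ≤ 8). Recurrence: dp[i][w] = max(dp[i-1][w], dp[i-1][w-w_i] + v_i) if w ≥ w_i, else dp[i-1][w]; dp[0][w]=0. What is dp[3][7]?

i\w   0   1   2   3   4   5   6   7   8
  0   0   0   0   0   0   0   0   0   0
  1   0   0   0   0   0  12  12  12  12
  2   0   0   0   0   7  12  12  12  12
  3   0   6   6   6   7  13  18  18  18
  4   0   6   6   6   8  14  18  18  18

18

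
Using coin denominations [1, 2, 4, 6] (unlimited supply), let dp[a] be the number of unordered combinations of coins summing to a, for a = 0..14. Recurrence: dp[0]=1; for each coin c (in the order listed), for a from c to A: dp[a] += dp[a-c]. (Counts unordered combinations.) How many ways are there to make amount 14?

after  coin     0     1     2     3     4     5     6     7     8     9    10    11    12    13    14
          1     1     1     1     1     1     1     1     1     1     1     1     1     1     1     1
          2     1     1     2     2     3     3     4     4     5     5     6     6     7     7     8
          4     1     1     2     2     4     4     6     6     9     9    12    12    16    16    20
          6     1     1     2     2     4     4     7     7    11    11    16    16    23    23    31

31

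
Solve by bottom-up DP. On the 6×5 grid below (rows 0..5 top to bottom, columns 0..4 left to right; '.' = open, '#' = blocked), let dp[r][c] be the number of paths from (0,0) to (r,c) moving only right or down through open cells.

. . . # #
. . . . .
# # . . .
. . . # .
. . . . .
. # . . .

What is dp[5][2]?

3

r\c   0   1   2   3   4
  0   1   1   1   0   0
  1   1   2   3   3   3
  2   0   0   3   6   9
  3   0   0   3   0   9
  4   0   0   3   3  12
  5   0   0   3   6  18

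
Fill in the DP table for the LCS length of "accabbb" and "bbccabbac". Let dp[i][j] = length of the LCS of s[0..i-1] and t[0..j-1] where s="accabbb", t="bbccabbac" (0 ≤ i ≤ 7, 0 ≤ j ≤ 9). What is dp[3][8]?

   ''  b  b  c  c  a  b  b  a  c
''  0  0  0  0  0  0  0  0  0  0
 a  0  0  0  0  0  1  1  1  1  1
 c  0  0  0  1  1  1  1  1  1  2
 c  0  0  0  1  2  2  2  2  2  2
 a  0  0  0  1  2  3  3  3  3  3
 b  0  1  1  1  2  3  4  4  4  4
 b  0  1  2  2  2  3  4  5  5  5
 b  0  1  2  2  2  3  4  5  5  5

2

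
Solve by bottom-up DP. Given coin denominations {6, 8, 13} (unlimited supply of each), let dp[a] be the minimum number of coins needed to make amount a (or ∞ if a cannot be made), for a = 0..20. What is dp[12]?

 a  0  1  2  3  4  5  6  7  8  9 10 11 12 13 14 15 16 17 18 19 20
dp  0  -  -  -  -  -  1  -  1  -  -  -  2  1  2  -  2  -  3  2  3
(- denotes ∞ / unreachable)

2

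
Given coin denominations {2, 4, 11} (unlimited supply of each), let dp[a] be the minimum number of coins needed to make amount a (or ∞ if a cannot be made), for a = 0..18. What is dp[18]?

5

 a  0  1  2  3  4  5  6  7  8  9 10 11 12 13 14 15 16 17 18
dp  0  -  1  -  1  -  2  -  2  -  3  1  3  2  4  2  4  3  5
(- denotes ∞ / unreachable)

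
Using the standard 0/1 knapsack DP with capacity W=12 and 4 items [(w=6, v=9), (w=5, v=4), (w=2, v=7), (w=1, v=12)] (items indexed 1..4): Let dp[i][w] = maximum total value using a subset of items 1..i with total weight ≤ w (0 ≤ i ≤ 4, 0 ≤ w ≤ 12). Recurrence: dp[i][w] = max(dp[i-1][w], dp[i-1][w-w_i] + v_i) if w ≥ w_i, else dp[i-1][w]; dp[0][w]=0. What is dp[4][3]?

19

i\w   0   1   2   3   4   5   6   7   8   9  10  11  12
  0   0   0   0   0   0   0   0   0   0   0   0   0   0
  1   0   0   0   0   0   0   9   9   9   9   9   9   9
  2   0   0   0   0   0   4   9   9   9   9   9  13  13
  3   0   0   7   7   7   7   9  11  16  16  16  16  16
  4   0  12  12  19  19  19  19  21  23  28  28  28  28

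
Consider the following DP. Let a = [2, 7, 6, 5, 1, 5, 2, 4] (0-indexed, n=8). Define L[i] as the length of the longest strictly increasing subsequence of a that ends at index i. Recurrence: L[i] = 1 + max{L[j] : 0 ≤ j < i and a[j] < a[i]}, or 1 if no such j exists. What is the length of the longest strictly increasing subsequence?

   i    0    1    2    3    4    5    6    7
a[i]    2    7    6    5    1    5    2    4
L[i]    1    2    2    2    1    2    2    3

3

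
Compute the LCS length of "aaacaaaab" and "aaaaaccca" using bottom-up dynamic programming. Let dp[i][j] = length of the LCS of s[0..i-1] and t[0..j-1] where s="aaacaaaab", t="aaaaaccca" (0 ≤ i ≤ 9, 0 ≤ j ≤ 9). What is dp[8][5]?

5

   ''  a  a  a  a  a  c  c  c  a
''  0  0  0  0  0  0  0  0  0  0
 a  0  1  1  1  1  1  1  1  1  1
 a  0  1  2  2  2  2  2  2  2  2
 a  0  1  2  3  3  3  3  3  3  3
 c  0  1  2  3  3  3  4  4  4  4
 a  0  1  2  3  4  4  4  4  4  5
 a  0  1  2  3  4  5  5  5  5  5
 a  0  1  2  3  4  5  5  5  5  6
 a  0  1  2  3  4  5  5  5  5  6
 b  0  1  2  3  4  5  5  5  5  6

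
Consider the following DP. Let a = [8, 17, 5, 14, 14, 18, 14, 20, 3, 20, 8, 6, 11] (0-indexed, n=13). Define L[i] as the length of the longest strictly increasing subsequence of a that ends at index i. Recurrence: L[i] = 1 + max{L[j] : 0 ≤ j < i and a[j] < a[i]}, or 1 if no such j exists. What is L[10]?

   i    0    1    2    3    4    5    6    7    8    9   10   11   12
a[i]    8   17    5   14   14   18   14   20    3   20    8    6   11
L[i]    1    2    1    2    2    3    2    4    1    4    2    2    3

2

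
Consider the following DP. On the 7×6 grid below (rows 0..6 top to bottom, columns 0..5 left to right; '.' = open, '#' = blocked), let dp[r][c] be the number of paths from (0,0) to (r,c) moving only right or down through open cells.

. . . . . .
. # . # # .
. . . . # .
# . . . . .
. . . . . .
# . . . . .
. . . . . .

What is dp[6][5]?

96

r\c   0   1   2   3   4   5
  0   1   1   1   1   1   1
  1   1   0   1   0   0   1
  2   1   1   2   2   0   1
  3   0   1   3   5   5   6
  4   0   1   4   9  14  20
  5   0   1   5  14  28  48
  6   0   1   6  20  48  96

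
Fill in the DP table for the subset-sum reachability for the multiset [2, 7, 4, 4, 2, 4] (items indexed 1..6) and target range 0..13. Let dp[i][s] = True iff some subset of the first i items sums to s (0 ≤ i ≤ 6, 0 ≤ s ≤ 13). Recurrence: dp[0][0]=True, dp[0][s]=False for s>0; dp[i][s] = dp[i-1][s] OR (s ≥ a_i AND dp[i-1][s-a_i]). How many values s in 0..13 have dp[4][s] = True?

10

i\s   0   1   2   3   4   5   6   7   8   9  10  11  12  13
  0   T   F   F   F   F   F   F   F   F   F   F   F   F   F
  1   T   F   T   F   F   F   F   F   F   F   F   F   F   F
  2   T   F   T   F   F   F   F   T   F   T   F   F   F   F
  3   T   F   T   F   T   F   T   T   F   T   F   T   F   T
  4   T   F   T   F   T   F   T   T   T   T   T   T   F   T
  5   T   F   T   F   T   F   T   T   T   T   T   T   T   T
  6   T   F   T   F   T   F   T   T   T   T   T   T   T   T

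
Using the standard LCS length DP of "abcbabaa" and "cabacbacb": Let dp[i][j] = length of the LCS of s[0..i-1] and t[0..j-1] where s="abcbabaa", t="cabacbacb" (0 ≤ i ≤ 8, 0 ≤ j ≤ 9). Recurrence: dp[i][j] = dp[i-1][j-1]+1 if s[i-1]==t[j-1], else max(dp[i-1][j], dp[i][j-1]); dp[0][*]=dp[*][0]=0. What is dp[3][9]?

   ''  c  a  b  a  c  b  a  c  b
''  0  0  0  0  0  0  0  0  0  0
 a  0  0  1  1  1  1  1  1  1  1
 b  0  0  1  2  2  2  2  2  2  2
 c  0  1  1  2  2  3  3  3  3  3
 b  0  1  1  2  2  3  4  4  4  4
 a  0  1  2  2  3  3  4  5  5  5
 b  0  1  2  3  3  3  4  5  5  6
 a  0  1  2  3  4  4  4  5  5  6
 a  0  1  2  3  4  4  4  5  5  6

3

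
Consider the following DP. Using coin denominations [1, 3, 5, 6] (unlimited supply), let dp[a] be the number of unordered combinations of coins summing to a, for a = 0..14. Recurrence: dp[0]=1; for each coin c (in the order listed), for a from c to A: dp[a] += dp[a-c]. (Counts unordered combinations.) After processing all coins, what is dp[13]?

15

after  coin     0     1     2     3     4     5     6     7     8     9    10    11    12    13    14
          1     1     1     1     1     1     1     1     1     1     1     1     1     1     1     1
          3     1     1     1     2     2     2     3     3     3     4     4     4     5     5     5
          5     1     1     1     2     2     3     4     4     5     6     7     8     9    10    11
          6     1     1     1     2     2     3     5     5     6     8     9    11    14    15    17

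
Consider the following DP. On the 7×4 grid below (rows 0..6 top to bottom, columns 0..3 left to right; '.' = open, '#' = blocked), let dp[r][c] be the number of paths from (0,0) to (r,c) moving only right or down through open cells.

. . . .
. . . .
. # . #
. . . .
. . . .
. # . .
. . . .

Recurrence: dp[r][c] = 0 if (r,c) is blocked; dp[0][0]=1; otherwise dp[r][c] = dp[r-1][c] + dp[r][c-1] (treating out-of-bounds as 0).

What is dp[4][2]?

6

r\c   0   1   2   3
  0   1   1   1   1
  1   1   2   3   4
  2   1   0   3   0
  3   1   1   4   4
  4   1   2   6  10
  5   1   0   6  16
  6   1   1   7  23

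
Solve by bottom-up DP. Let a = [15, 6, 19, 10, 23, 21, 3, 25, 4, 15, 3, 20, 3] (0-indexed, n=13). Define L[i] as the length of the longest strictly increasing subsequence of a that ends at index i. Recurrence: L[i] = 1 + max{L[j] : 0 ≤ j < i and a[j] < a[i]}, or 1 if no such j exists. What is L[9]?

3

   i    0    1    2    3    4    5    6    7    8    9   10   11   12
a[i]   15    6   19   10   23   21    3   25    4   15    3   20    3
L[i]    1    1    2    2    3    3    1    4    2    3    1    4    1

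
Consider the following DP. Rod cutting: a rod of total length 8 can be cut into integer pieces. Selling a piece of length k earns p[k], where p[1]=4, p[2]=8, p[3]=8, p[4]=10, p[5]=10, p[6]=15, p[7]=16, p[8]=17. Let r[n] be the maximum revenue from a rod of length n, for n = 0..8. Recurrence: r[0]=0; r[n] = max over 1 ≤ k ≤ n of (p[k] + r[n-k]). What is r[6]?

24

   n    0    1    2    3    4    5    6    7    8
r[n]    0    4    8   12   16   20   24   28   32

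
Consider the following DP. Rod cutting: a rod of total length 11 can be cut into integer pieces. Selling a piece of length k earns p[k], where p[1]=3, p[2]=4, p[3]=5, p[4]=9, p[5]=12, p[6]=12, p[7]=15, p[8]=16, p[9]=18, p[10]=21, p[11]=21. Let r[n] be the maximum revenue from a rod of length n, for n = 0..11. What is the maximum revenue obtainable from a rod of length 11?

   n    0    1    2    3    4    5    6    7    8    9   10   11
r[n]    0    3    6    9   12   15   18   21   24   27   30   33

33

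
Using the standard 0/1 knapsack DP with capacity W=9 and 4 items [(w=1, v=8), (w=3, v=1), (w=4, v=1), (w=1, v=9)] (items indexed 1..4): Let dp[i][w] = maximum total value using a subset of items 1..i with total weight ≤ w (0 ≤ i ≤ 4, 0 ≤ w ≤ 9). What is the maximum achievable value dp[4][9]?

i\w   0   1   2   3   4   5   6   7   8   9
  0   0   0   0   0   0   0   0   0   0   0
  1   0   8   8   8   8   8   8   8   8   8
  2   0   8   8   8   9   9   9   9   9   9
  3   0   8   8   8   9   9   9   9  10  10
  4   0   9  17  17  17  18  18  18  18  19

19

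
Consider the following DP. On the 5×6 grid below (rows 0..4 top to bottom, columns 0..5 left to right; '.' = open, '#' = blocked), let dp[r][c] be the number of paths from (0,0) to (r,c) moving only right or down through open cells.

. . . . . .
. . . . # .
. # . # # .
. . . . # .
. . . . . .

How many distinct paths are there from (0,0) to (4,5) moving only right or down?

r\c   0   1   2   3   4   5
  0   1   1   1   1   1   1
  1   1   2   3   4   0   1
  2   1   0   3   0   0   1
  3   1   1   4   4   0   1
  4   1   2   6  10  10  11

11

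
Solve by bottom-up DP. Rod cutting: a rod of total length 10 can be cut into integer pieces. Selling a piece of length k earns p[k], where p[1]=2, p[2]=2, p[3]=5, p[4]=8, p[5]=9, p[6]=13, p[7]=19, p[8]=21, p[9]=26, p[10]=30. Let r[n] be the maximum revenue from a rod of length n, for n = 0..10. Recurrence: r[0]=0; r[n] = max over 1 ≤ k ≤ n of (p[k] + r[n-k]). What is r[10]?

   n    0    1    2    3    4    5    6    7    8    9   10
r[n]    0    2    4    6    8   10   13   19   21   26   30

30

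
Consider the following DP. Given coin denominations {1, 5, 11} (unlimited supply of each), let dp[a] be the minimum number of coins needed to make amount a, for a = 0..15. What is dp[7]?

3

 a  0  1  2  3  4  5  6  7  8  9 10 11 12 13 14 15
dp  0  1  2  3  4  1  2  3  4  5  2  1  2  3  4  3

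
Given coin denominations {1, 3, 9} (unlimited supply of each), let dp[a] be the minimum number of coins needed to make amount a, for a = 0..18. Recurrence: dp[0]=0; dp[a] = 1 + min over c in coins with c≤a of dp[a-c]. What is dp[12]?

 a  0  1  2  3  4  5  6  7  8  9 10 11 12 13 14 15 16 17 18
dp  0  1  2  1  2  3  2  3  4  1  2  3  2  3  4  3  4  5  2

2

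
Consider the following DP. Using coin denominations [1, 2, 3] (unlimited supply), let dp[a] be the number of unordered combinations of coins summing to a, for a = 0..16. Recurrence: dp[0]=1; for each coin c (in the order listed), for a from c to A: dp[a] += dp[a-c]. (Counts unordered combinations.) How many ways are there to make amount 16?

after  coin     0     1     2     3     4     5     6     7     8     9    10    11    12    13    14    15    16
          1     1     1     1     1     1     1     1     1     1     1     1     1     1     1     1     1     1
          2     1     1     2     2     3     3     4     4     5     5     6     6     7     7     8     8     9
          3     1     1     2     3     4     5     7     8    10    12    14    16    19    21    24    27    30

30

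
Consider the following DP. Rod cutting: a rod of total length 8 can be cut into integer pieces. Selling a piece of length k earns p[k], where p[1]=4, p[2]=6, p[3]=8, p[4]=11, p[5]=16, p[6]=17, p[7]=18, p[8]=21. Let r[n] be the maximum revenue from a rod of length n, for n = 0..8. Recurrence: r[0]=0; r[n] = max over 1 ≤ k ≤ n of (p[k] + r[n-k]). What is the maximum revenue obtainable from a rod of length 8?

32

   n    0    1    2    3    4    5    6    7    8
r[n]    0    4    8   12   16   20   24   28   32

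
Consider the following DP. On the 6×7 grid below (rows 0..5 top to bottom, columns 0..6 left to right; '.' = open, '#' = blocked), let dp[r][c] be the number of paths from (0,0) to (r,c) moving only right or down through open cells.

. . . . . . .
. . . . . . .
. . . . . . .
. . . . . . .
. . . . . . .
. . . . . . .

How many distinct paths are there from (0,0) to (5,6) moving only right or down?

462

r\c   0   1   2   3   4   5   6
  0   1   1   1   1   1   1   1
  1   1   2   3   4   5   6   7
  2   1   3   6  10  15  21  28
  3   1   4  10  20  35  56  84
  4   1   5  15  35  70 126 210
  5   1   6  21  56 126 252 462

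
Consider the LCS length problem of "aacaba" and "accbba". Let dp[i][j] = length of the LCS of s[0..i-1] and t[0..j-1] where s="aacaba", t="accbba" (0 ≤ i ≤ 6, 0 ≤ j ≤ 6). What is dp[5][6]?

3

   ''  a  c  c  b  b  a
''  0  0  0  0  0  0  0
 a  0  1  1  1  1  1  1
 a  0  1  1  1  1  1  2
 c  0  1  2  2  2  2  2
 a  0  1  2  2  2  2  3
 b  0  1  2  2  3  3  3
 a  0  1  2  2  3  3  4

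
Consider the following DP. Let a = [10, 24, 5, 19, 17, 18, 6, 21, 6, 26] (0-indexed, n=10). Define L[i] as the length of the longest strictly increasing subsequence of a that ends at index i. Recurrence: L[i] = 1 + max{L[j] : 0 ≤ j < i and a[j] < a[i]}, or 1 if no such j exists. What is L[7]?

   i    0    1    2    3    4    5    6    7    8    9
a[i]   10   24    5   19   17   18    6   21    6   26
L[i]    1    2    1    2    2    3    2    4    2    5

4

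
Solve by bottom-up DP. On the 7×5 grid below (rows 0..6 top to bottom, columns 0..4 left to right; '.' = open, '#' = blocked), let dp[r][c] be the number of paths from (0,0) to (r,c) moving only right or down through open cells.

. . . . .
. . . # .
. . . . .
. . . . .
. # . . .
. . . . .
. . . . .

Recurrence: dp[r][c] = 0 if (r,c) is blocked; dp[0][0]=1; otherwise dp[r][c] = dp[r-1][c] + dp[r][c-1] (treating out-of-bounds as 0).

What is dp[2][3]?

6

r\c   0   1   2   3   4
  0   1   1   1   1   1
  1   1   2   3   0   1
  2   1   3   6   6   7
  3   1   4  10  16  23
  4   1   0  10  26  49
  5   1   1  11  37  86
  6   1   2  13  50 136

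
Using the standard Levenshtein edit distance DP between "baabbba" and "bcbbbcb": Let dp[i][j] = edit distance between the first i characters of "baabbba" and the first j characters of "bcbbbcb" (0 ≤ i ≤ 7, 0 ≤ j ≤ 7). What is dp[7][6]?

   ''  b  c  b  b  b  c  b
''  0  1  2  3  4  5  6  7
 b  1  0  1  2  3  4  5  6
 a  2  1  1  2  3  4  5  6
 a  3  2  2  2  3  4  5  6
 b  4  3  3  2  2  3  4  5
 b  5  4  4  3  2  2  3  4
 b  6  5  5  4  3  2  3  3
 a  7  6  6  5  4  3  3  4

3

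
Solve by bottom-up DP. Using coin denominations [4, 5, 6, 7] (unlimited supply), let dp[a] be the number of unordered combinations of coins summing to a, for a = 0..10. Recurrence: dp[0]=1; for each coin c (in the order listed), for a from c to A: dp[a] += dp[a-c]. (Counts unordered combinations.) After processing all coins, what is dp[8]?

after  coin     0     1     2     3     4     5     6     7     8     9    10
          4     1     0     0     0     1     0     0     0     1     0     0
          5     1     0     0     0     1     1     0     0     1     1     1
          6     1     0     0     0     1     1     1     0     1     1     2
          7     1     0     0     0     1     1     1     1     1     1     2

1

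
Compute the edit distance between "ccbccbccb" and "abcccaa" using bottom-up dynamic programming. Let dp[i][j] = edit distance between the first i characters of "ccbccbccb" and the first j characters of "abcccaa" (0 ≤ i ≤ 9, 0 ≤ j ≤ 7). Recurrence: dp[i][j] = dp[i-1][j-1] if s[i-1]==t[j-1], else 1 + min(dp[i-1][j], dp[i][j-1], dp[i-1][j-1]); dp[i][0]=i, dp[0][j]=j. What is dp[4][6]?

4

   ''  a  b  c  c  c  a  a
''  0  1  2  3  4  5  6  7
 c  1  1  2  2  3  4  5  6
 c  2  2  2  2  2  3  4  5
 b  3  3  2  3  3  3  4  5
 c  4  4  3  2  3  3  4  5
 c  5  5  4  3  2  3  4  5
 b  6  6  5  4  3  3  4  5
 c  7  7  6  5  4  3  4  5
 c  8  8  7  6  5  4  4  5
 b  9  9  8  7  6  5  5  5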